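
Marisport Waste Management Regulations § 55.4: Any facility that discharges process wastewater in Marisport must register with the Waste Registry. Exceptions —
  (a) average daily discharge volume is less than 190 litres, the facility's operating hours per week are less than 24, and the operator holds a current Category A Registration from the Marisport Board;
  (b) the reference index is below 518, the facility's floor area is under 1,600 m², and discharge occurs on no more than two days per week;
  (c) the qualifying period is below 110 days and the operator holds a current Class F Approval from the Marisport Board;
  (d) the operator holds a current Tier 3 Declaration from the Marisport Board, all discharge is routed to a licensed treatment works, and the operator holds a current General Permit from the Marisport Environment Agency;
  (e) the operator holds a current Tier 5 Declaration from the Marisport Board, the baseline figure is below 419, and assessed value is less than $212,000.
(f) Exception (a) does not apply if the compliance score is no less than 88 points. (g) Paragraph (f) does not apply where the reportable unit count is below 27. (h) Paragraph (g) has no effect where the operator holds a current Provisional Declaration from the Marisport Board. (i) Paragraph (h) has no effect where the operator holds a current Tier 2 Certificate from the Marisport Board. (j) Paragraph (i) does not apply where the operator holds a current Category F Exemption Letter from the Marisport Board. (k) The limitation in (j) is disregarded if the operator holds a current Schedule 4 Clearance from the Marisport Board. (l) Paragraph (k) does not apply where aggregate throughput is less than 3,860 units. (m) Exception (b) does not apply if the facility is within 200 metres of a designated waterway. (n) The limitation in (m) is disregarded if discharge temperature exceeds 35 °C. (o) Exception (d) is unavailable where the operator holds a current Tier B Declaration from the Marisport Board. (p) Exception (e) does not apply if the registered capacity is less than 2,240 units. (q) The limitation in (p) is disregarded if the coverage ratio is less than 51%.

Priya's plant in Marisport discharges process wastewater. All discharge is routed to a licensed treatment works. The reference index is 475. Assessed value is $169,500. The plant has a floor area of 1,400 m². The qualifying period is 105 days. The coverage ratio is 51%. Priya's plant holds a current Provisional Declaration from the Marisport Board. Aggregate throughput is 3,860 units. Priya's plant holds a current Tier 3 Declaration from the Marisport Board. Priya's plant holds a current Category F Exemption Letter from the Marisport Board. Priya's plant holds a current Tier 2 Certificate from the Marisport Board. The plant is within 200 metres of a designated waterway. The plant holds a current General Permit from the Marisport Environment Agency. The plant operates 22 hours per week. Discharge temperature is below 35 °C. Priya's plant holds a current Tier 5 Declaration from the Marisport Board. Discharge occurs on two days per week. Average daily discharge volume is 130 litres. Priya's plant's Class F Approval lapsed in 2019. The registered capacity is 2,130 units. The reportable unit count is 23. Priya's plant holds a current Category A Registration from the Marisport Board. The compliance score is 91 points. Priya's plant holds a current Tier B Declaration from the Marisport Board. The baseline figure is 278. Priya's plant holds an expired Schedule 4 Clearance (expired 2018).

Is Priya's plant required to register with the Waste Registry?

Exception (a) is satisfied on its face — average daily discharge volume is 130 litres, less than the 190 litres limit; the facility's operating hours per week are 22, less than the 24 limit; a current Category A Registration is held. But: (f) is engaged — the compliance score is 91 points, meeting the 88 points threshold. (g) would limit (f) — the reportable unit count is 23, below the 27 limit — but (h) sets (g) aside: (h) operates against (g): a current Provisional Declaration is held. (i) would limit (h) — a current Tier 2 Certificate is held — but (j) sets (i) aside: (j) operates against (i): a current Category F Exemption Letter is held. (k), which would lift (j), is inapplicable — no current Schedule 4 Clearance is held. Exception (a) does not apply.
Exception (b) is satisfied on its face — the reference index is 475, below the 518 limit; the facility's floor area is 1,400 m², under the 1,600 m² limit; discharge occurs on no more than two days per week. But applying paragraphs (m)–(n): (m) is triggered — the plant is within 200 m of a designated waterway. (n), which would lift (m), is not triggered — discharge temperature is below 35 °C. (b) is therefore removed.
Exception (c) requires that the operator holds a current Class F Approval from the Marisport Board; but there is no Class F Approval in force, so (c) is unavailable.
All of (d)'s requirements are met (a current Tier 3 Declaration is held; discharge is routed to a licensed treatment works; a current General Permit is held). But applying paragraph (o): (o) is triggered — a current Tier B Declaration is held. So (d) is unavailable.
Exception (e) is satisfied on its face — a current Tier 5 Declaration is held; the baseline figure is 278, below the 419 limit; assessed value is $169,500, less than the $212,000 limit. But applying paragraphs (p)–(q): (p) is engaged — the registered capacity is 2,130 units, less than the 2,240 units limit. (q), which would lift (p), does not operate here — the coverage ratio is 51%, not less than 51%. So (e) is unavailable.
No exception displaces § 55.4.

Yes — Priya's plant must register with the Waste Registry.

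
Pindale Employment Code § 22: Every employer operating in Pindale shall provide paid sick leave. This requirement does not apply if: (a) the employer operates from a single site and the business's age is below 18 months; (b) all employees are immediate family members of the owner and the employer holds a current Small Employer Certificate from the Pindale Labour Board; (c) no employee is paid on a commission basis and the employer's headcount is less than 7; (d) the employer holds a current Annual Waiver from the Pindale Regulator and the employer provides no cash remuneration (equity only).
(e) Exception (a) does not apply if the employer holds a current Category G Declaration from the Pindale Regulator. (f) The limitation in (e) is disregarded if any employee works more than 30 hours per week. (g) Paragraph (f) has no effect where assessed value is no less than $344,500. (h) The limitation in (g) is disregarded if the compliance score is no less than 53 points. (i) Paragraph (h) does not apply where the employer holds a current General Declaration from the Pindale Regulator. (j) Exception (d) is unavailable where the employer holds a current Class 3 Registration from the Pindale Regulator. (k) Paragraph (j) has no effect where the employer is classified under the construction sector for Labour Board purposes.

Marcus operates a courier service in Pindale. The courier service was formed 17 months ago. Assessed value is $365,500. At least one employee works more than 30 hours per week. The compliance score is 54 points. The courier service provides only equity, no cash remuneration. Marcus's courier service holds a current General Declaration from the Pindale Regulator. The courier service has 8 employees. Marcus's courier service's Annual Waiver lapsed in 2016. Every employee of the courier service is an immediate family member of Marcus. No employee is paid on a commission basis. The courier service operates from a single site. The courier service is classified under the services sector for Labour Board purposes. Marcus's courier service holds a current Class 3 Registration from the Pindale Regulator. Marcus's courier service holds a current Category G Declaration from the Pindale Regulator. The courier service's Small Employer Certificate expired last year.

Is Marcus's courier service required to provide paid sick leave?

Exception (a)'s conditions are all satisfied: the employer operates from a single site; the business's age is 17 months, below the 18 months limit. But applying paragraphs (e)–(i): (e) operates against (a): a current Category G Declaration is held. (f) would limit (e) — at least one employee exceeds 30 hours/week — but (g) sets (f) aside: (g) operates against (f): assessed value is $365,500, meeting the $344,500 threshold. (h) is engaged (the compliance score is 54 points, meeting the 53 points threshold), but is set aside by (i): (i) operates against (h): a current General Declaration is held. So (a) is unavailable.
Exception (b) fails — the Small Employer Certificate has expired.
Exception (c) fails — the employer's headcount is 8, not less than 7.
Exception (d) fails — no current Annual Waiver is held.
No exception is made out. Marcus's courier service falls within the general rule.

Yes — Marcus's courier service must provide paid sick leave.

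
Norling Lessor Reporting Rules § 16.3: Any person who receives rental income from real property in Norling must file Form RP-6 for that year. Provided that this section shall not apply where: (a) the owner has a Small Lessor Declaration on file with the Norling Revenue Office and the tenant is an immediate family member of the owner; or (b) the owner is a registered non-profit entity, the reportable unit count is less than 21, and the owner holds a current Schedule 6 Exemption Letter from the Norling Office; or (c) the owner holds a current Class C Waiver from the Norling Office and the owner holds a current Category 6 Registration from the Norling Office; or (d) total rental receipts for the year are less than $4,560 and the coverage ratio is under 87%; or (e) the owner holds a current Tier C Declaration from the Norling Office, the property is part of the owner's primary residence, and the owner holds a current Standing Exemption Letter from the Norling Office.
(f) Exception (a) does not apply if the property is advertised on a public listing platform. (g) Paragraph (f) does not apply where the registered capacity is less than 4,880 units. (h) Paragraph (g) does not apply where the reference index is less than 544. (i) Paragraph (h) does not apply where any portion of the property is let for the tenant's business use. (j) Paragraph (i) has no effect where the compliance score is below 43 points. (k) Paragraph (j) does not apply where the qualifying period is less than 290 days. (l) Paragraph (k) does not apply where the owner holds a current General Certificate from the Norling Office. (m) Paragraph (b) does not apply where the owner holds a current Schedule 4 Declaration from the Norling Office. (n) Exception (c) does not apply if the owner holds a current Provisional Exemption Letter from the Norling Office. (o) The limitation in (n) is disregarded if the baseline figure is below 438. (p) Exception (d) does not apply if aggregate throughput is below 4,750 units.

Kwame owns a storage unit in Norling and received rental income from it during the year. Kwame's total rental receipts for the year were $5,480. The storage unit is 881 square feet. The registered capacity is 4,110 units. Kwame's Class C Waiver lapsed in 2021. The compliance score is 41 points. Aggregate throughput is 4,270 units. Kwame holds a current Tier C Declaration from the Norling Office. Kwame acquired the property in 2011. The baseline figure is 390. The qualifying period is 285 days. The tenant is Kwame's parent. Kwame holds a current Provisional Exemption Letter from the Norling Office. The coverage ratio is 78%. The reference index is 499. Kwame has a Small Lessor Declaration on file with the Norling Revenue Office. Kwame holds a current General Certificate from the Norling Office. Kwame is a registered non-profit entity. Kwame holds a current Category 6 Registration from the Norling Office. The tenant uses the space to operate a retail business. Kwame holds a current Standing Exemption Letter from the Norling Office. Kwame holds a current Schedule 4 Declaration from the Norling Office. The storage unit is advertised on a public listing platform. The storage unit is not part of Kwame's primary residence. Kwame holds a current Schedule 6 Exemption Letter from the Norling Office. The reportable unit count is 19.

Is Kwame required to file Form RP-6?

Yes — Kwame must file Form RP-6.

Exception (a)'s conditions are all satisfied: a Small Lessor Declaration is on file; the tenant is an immediate family member. However, paragraphs (f)–(l) must be considered: (f) operates — the property is publicly advertised. (g) applies (the registered capacity is 4,110 units, less than the 4,880 units limit), but is overridden by (h): (h) applies — the reference index is 499, less than the 544 limit. (i) is engaged (the space is let for business use), but is set aside by (j): (j) is triggered — the compliance score is 41 points, below the 43 points limit. (k) would limit (j) — the qualifying period is 285 days, less than the 290 days limit — but (l) sets (k) aside: (l) operates against (k): a current General Certificate is held. Exception (a) does not apply.
Exception (b)'s conditions are all satisfied: Kwame is a registered non-profit; the reportable unit count is 19, less than the 21 limit; a current Schedule 6 Exemption Letter is held. Turning to paragraph (m): (m) operates against (b): a current Schedule 4 Declaration is held. So (b) is unavailable.
Exception (c) does not apply: the Class C Waiver is not current.
Exception (d) requires that total rental receipts for the year are less than $4,560; but total rental receipts for the year are $5,480, not less than $4,560, so (d) is unavailable.
Exception (e) does not apply: the storage unit is not part of the primary residence.
No exception is made out. Kwame falls within the general rule.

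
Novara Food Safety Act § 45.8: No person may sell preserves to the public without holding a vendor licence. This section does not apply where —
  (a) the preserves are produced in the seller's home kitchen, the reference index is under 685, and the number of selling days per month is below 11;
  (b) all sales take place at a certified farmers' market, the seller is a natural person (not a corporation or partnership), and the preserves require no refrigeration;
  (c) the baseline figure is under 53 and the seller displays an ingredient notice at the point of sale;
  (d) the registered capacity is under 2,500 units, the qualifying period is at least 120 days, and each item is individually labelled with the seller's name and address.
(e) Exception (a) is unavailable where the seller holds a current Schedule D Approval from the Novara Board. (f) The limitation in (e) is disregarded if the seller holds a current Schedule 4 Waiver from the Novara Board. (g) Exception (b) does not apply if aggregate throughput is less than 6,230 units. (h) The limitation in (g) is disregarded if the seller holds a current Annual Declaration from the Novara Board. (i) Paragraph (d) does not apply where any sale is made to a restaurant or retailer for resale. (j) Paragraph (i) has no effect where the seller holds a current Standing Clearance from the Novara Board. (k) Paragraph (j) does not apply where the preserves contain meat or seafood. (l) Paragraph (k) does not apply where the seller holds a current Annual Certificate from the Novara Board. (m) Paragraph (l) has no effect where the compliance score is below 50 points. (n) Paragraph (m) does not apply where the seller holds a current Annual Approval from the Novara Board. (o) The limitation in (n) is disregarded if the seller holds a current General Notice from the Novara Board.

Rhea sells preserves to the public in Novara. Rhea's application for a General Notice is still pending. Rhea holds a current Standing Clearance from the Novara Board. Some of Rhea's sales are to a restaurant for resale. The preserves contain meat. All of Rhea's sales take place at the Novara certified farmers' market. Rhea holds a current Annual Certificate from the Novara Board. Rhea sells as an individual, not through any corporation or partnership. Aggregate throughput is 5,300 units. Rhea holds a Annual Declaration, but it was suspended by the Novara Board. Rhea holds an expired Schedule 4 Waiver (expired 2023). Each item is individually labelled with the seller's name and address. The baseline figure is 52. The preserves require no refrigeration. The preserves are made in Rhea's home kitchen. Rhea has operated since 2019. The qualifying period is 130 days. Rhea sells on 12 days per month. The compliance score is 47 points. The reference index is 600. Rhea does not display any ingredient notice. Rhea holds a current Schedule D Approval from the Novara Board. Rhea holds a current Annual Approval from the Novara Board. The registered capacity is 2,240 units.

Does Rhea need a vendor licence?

Exception (a) does not apply: the number of selling days per month is 12, not below 11.
All of (b)'s requirements are met (all sales are at a certified farmers' market; the seller is a natural person; the preserves are shelf-stable). But applying paragraphs (g)–(h): (g) is triggered — aggregate throughput is 5,300 units, less than the 6,230 units limit. (h) is not engaged (the Annual Declaration is not current), so (g) stands. (b) is therefore removed.
Exception (c) fails — no ingredient notice is displayed.
Exception (d)'s conditions are all satisfied: the registered capacity is 2,240 units, under the 2,500 units limit; the qualifying period is 130 days, meeting the 120 days threshold; items are individually labelled. Applying paragraphs (i)–(o): (i) is triggered (some sales are to a restaurant for resale), but is set aside by (j): (j) is triggered — a current Standing Clearance is held. (k) is triggered (the preserves contain meat), but yields to (l): (l) operates against (k): a current Annual Certificate is held. (m) is triggered (the compliance score is 47 points, below the 50 points limit), but is itself disapplied by (n): (n) is engaged — a current Annual Approval is held. (o), which would lift (n), is inapplicable — no current General Notice is held. (d) remains available.

No — exception (d) applies; Rhea is not required to hold a vendor licence.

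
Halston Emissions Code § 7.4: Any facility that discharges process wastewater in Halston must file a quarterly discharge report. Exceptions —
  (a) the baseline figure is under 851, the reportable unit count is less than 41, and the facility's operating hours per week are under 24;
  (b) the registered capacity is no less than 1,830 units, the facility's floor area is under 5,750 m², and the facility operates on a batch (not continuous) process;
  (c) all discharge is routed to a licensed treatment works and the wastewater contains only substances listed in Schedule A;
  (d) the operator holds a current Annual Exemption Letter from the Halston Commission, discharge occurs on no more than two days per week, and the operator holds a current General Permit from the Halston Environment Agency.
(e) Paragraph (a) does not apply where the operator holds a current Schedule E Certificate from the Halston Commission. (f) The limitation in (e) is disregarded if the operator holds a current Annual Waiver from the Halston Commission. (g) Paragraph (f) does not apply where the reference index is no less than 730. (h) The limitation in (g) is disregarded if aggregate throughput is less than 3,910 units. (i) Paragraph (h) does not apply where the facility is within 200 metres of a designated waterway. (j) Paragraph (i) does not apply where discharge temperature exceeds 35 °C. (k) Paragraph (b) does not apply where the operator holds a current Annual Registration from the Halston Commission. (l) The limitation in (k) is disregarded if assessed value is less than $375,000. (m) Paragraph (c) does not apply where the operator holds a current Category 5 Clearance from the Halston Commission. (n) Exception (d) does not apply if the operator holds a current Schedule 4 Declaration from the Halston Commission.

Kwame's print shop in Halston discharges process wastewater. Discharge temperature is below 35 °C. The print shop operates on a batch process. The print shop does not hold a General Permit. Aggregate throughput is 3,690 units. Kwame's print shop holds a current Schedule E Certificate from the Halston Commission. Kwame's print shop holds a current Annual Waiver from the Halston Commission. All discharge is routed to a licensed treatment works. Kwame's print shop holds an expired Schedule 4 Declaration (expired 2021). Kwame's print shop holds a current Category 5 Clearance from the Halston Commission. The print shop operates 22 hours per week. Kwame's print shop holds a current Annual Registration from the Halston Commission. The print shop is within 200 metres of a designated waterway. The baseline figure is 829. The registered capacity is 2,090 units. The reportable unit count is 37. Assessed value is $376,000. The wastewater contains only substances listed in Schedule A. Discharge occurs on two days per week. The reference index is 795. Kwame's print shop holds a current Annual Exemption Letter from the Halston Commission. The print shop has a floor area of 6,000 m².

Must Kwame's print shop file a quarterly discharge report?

Yes — Kwame's print shop must file a quarterly discharge report.

Exception (a): the baseline figure is 829, under the 851 limit; the reportable unit count is 37, less than the 41 limit; the facility's operating hours per week are 22, under the 24 limit — every condition holds. But applying paragraphs (e)–(j): (e) operates against (a): a current Schedule E Certificate is held. (f) would limit (e) — a current Annual Waiver is held — but (g) sets (f) aside: (g) operates against (f): the reference index is 795, meeting the 730 threshold. (h) applies (aggregate throughput is 3,690 units, less than the 3,910 units limit), but is displaced by (i): (i) operates against (h): the print shop is within 200 m of a designated waterway. (j) is not engaged (discharge temperature is below 35 °C), so (i) stands. (a) is therefore removed.
Exception (b) does not apply: the facility's floor area is 6,000 m², not under 5,750 m².
Exception (c): discharge is routed to a licensed treatment works; the wastewater is Schedule-A-only — every condition holds. Turning to paragraph (m): (m) is triggered — a current Category 5 Clearance is held. So (c) is unavailable.
Exception (d) does not apply: no General Permit is held.
No exception is made out. Kwame's print shop falls within the general rule.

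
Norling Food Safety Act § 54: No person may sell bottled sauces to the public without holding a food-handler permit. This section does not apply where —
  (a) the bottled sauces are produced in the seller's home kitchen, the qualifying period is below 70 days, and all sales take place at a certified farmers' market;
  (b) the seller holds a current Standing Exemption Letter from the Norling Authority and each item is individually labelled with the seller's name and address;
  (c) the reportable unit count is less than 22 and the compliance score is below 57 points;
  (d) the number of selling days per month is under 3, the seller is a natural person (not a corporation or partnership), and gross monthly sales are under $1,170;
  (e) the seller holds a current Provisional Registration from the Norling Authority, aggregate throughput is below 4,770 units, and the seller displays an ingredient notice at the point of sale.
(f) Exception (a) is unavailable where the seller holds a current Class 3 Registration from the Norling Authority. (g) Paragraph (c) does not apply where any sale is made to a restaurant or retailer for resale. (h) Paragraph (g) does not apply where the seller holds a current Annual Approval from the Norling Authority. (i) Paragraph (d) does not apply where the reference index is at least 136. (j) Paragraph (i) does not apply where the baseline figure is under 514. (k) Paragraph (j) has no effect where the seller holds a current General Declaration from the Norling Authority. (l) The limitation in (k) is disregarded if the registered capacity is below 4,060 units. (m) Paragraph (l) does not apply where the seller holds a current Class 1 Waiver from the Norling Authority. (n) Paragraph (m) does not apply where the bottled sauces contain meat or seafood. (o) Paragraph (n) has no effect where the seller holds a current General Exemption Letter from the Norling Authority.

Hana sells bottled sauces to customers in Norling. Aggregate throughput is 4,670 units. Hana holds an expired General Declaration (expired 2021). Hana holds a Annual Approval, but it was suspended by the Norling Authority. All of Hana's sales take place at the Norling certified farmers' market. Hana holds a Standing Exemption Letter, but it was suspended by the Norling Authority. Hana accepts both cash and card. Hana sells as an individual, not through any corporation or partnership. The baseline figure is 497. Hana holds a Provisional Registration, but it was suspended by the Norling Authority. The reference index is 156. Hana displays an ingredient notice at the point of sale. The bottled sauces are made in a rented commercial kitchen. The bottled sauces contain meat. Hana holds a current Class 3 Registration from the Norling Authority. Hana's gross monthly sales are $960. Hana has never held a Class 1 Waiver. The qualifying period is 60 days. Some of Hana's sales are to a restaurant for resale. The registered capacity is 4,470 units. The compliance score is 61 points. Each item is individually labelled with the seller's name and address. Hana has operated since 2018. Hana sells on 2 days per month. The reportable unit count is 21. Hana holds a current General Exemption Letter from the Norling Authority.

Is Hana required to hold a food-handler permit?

No — exception (d) applies; Hana is not required to hold a food-handler permit.

Exception (a) does not apply: the bottled sauces are made in a commercial kitchen, not a home kitchen.
Exception (b) fails — there is no Standing Exemption Letter in force.
Exception (c) requires that the compliance score is below 57 points; but the compliance score is 61 points, not below 57 points, so (c) is unavailable.
Exception (d)'s conditions are all satisfied: the number of selling days per month is 2, under the 3 limit; the seller is a natural person; gross monthly sales are $960, under the $1,170 limit. Considering the limiting provisions: (i) operates (the reference index is 156, meeting the 136 threshold), but is overridden by (j): (j) operates — the baseline figure is 497, under the 514 limit. (k), which would lift (j), is not engaged — no current General Declaration is held. Exception (d) stands.
Exception (e) does not apply: the Provisional Registration is not current.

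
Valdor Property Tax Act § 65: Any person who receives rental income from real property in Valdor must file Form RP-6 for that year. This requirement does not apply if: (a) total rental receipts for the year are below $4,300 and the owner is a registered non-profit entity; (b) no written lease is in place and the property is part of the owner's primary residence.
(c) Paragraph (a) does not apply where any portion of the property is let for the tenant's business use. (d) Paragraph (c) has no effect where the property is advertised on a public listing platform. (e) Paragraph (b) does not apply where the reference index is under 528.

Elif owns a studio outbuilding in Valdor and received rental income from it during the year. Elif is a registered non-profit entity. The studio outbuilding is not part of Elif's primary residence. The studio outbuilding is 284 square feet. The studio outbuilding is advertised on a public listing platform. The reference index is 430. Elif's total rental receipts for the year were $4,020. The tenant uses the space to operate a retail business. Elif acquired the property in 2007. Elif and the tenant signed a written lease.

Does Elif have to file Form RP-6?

Exception (a) is satisfied on its face — total rental receipts for the year are $4,020, below the $4,300 limit; Elif is a registered non-profit. Under paragraphs (c)–(d): (c) would limit (a) — the space is let for business use — but (d) sets (c) aside: (d) applies — the property is publicly advertised. (a) remains available.
Exception (b) requires that no written lease is in place; but a written lease is in place, so (b) is unavailable.

No — exception (a) applies; Elif is not required to file Form RP-6.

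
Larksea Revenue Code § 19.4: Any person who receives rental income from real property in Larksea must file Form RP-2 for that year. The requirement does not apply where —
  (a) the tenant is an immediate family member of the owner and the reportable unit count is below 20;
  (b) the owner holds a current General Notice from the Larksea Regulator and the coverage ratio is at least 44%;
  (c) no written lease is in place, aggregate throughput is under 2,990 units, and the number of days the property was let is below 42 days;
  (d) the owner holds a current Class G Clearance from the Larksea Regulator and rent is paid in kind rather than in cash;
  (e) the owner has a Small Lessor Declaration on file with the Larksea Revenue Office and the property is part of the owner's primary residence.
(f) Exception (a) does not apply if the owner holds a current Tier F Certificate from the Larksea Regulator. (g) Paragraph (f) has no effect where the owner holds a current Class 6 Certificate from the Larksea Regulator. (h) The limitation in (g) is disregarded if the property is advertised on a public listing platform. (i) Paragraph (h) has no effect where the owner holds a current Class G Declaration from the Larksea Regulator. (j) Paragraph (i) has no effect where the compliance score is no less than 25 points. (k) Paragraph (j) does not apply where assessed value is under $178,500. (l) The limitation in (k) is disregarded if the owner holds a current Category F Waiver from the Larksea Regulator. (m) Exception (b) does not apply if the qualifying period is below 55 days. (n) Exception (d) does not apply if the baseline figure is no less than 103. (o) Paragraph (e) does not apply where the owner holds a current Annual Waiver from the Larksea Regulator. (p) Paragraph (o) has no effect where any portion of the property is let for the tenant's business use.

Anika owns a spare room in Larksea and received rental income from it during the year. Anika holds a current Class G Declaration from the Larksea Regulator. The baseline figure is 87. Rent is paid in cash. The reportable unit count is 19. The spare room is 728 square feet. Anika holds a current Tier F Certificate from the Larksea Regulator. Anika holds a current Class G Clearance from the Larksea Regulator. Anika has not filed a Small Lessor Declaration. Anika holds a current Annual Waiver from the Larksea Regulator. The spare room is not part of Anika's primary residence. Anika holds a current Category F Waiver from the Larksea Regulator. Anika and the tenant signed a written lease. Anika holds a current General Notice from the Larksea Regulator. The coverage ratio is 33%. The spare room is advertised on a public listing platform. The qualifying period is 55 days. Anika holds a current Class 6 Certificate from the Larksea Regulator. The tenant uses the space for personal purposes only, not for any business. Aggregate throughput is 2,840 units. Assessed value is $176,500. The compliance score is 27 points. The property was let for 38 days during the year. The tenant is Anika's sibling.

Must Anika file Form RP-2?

All of (a)'s requirements are met (the tenant is an immediate family member; the reportable unit count is 19, below the 20 limit). However, paragraphs (f)–(l) must be considered: (f) applies — a current Tier F Certificate is held. (g) is engaged (a current Class 6 Certificate is held), but is displaced by (h): (h) operates against (g): the property is publicly advertised. (i) would limit (h) — a current Class G Declaration is held — but (j) sets (i) aside: (j) applies — the compliance score is 27 points, meeting the 25 points threshold. (k) is engaged (assessed value is $176,500, under the $178,500 limit), but is set aside by (l): (l) operates against (k): a current Category F Waiver is held. So (a) is unavailable.
Exception (b) fails — the coverage ratio is 33%, short of 44%.
Exception (c) requires that no written lease is in place; but a written lease is in place, so (c) is unavailable.
Exception (d) does not apply: rent is paid in cash.
Exception (e) requires that the owner has a Small Lessor Declaration on file with the Larksea Revenue Office; but no Small Lessor Declaration is on file, so (e) is unavailable.
No exception applies. The general rule governs.

Yes — Anika must file Form RP-2.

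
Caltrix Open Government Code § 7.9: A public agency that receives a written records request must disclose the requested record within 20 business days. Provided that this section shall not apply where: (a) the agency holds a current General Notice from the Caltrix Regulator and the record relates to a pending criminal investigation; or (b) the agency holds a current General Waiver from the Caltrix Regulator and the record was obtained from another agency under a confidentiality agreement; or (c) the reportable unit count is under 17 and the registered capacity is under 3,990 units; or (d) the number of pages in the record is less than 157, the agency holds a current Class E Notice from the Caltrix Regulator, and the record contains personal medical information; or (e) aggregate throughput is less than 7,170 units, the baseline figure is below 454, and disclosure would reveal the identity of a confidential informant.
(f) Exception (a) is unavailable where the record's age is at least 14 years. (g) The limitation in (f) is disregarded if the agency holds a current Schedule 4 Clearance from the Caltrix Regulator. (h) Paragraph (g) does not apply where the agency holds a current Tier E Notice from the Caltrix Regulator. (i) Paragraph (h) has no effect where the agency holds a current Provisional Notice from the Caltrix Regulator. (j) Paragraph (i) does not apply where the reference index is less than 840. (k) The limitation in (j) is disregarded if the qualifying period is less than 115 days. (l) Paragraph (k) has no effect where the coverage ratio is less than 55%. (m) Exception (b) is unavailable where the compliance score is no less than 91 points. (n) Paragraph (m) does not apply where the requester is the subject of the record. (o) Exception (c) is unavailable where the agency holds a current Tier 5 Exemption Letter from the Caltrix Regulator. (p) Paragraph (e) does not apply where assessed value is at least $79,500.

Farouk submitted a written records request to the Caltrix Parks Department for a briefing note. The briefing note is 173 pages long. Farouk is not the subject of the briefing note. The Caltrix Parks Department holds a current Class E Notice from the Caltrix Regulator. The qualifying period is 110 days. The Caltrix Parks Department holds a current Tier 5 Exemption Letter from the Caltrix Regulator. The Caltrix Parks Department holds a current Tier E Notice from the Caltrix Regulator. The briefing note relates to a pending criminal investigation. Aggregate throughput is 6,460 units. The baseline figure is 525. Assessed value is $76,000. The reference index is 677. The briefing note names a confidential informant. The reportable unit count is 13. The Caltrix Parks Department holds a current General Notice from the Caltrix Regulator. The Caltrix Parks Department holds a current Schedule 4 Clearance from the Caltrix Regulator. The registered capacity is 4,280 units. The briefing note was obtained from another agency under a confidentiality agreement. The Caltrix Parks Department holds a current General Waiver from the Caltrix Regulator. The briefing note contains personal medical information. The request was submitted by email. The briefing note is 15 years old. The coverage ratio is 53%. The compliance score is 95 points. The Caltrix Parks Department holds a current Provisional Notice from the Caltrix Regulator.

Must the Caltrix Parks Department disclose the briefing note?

Yes — the Caltrix Parks Department must disclose the briefing note.

Exception (a): a current General Notice is held; the briefing note relates to a pending investigation — every condition holds. Turning to paragraphs (f)–(l): (f) operates against (a): the record's age is 15 years, meeting the 14 years threshold. (g) is triggered (a current Schedule 4 Clearance is held), but is set aside by (h): (h) operates against (g): a current Tier E Notice is held. (i) would limit (h) — a current Provisional Notice is held — but (j) sets (i) aside: (j) operates against (i): the reference index is 677, less than the 840 limit. (k) operates (the qualifying period is 110 days, less than the 115 days limit), but yields to (l): (l) operates — the coverage ratio is 53%, less than the 55% limit. (a) is therefore removed.
Exception (b) is satisfied on its face — a current General Waiver is held; the briefing note was obtained under a confidentiality agreement. However, paragraphs (m)–(n) must be considered: (m) is triggered — the compliance score is 95 points, meeting the 91 points threshold. (n), which would lift (m), is inapplicable — Farouk is not the subject of the briefing note. So (b) is unavailable.
Exception (c) fails — the registered capacity is 4,280 units, not under 3,990 units.
Exception (d) requires that the number of pages in the record is less than 157; but the number of pages in the record is 173, not less than 157, so (d) is unavailable.
Exception (e) requires that the baseline figure is below 454; but the baseline figure is 525, not below 454, so (e) is unavailable.
No exception applies. The general rule governs.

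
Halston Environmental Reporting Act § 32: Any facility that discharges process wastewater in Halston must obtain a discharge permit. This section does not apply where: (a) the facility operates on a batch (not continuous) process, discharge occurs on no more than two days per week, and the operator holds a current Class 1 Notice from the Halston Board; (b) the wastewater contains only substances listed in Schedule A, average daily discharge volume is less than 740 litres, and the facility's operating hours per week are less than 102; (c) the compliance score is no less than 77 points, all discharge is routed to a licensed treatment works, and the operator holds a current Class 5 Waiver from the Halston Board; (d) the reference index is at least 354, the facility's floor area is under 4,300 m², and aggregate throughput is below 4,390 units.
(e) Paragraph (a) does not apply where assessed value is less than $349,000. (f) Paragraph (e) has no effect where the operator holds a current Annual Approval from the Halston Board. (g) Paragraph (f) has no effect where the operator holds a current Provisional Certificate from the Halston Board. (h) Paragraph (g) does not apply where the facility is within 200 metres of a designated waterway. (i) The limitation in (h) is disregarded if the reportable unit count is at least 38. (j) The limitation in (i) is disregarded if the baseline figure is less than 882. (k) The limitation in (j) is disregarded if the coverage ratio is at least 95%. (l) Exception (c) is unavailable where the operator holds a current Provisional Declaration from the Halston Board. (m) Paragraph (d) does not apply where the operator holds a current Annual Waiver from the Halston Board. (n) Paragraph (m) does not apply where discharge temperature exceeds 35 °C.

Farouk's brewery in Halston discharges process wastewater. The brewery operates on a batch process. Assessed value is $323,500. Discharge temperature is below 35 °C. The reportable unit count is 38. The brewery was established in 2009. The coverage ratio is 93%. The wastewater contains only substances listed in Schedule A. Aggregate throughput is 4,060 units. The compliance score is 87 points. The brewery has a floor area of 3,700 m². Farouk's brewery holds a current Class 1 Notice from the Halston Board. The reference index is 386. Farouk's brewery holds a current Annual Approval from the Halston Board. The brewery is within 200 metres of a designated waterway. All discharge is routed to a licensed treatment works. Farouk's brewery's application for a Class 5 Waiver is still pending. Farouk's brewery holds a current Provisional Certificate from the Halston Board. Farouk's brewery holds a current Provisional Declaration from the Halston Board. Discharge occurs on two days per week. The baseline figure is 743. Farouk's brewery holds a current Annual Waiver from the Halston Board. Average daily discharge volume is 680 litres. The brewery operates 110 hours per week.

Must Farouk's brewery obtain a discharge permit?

Exception (a): the facility operates on a batch process; discharge occurs on no more than two days per week; a current Class 1 Notice is held — every condition holds. Under paragraphs (e)–(k): (e) would limit (a) — assessed value is $323,500, less than the $349,000 limit — but (f) sets (e) aside: (f) operates against (e): a current Annual Approval is held. (g) operates (a current Provisional Certificate is held), but is overridden by (h): (h) is triggered — the brewery is within 200 m of a designated waterway. (i) would limit (h) — the reportable unit count is 38, meeting the 38 threshold — but (j) sets (i) aside: (j) operates — the baseline figure is 743, less than the 882 limit. (k) does not operate here (the coverage ratio is 93%, short of 95%), so (j) stands. (a) remains available.
Exception (b) does not apply: the facility's operating hours per week are 110, not less than 102.
Exception (c) requires that the operator holds a current Class 5 Waiver from the Halston Board; but there is no Class 5 Waiver in force, so (c) is unavailable.
Exception (d) is satisfied on its face — the reference index is 386, meeting the 354 threshold; the facility's floor area is 3,700 m², under the 4,300 m² limit; aggregate throughput is 4,060 units, below the 4,390 units limit. But: (m) operates against (d): a current Annual Waiver is held. (n) does not operate here (discharge temperature is below 35 °C), so (m) stands. So (d) is unavailable.

No — exception (a) applies; Farouk's brewery is not required to obtain a discharge permit.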